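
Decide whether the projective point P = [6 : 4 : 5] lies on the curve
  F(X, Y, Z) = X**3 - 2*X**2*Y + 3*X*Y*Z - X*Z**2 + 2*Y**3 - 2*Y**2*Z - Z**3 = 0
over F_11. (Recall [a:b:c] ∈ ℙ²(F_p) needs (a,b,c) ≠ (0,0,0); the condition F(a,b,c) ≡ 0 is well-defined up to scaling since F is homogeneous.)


F(6,4,5) ≡ 3 (mod 11); P is NOT on the curve.

Evaluate F(6, 4, 5) term-by-term (mod 11).
  X**3 ↦ 1·216·1·1 = 216
  -2*X**2*Y ↦ -2·36·4·1 = -288
  3*X*Y*Z ↦ 3·6·4·5 = 360
  -X*Z**2 ↦ -1·6·1·25 = -150
  2*Y**3 ↦ 2·1·64·1 = 128
  -2*Y**2*Z ↦ -2·1·16·5 = -160
  -Z**3 ↦ -1·1·1·125 = -125
Sum: F(6, 4, 5) = (216) + (-288) + (360) + (-150) + (128) + (-160) + (-125) = -19.
Reducing mod 11: -19 ≡ 3 (mod 11).
Since F(a, b, c) ≡ 3 ≠ 0 (mod 11), P does NOT lie on the curve.


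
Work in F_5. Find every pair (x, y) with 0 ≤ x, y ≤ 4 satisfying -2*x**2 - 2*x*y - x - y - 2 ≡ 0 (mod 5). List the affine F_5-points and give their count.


Affine F_5-points: {(0, 3), (1, 0), (3, 1), (4, 3)}; count = 4.

For each of the 25 pairs (x, y) ∈ F_5², evaluate f(x, y) mod 5. Record the zeros.
  x = 0: [0↦3, 1↦2, 2↦1, 3↦0, 4↦4]  zeros at y ∈ {3}
  x = 1: [0↦0, 1↦2, 2↦4, 3↦1, 4↦3]  zeros at y ∈ {0}
  x = 2: [0↦3, 1↦3, 2↦3, 3↦3, 4↦3]  zeros at y ∈ ∅
  x = 3: [0↦2, 1↦0, 2↦3, 3↦1, 4↦4]  zeros at y ∈ {1}
  x = 4: [0↦2, 1↦3, 2↦4, 3↦0, 4↦1]  zeros at y ∈ {3}
Collecting zeros: affine points = {(0, 3), (1, 0), (3, 1), (4, 3)}.
Total count |C(F_5)_aff| = 4.


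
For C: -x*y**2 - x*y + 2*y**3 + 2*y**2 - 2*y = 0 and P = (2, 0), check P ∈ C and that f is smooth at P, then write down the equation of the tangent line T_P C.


Tangent line at P: -4*y = 0.

Step 1: f(2, 0) = 0, so P lies on C.
Step 2: partial derivatives
  f_x(x, y) = -y**2 - y, f_y(x, y) = -2*x*y - x + 6*y**2 + 4*y - 2.
  f_x(P) = 0, f_y(P) = -4 (gradient nonzero, so P is smooth).
Step 3: tangent line at P: 0·(x − 2) + -4·(y − 0) = 0.
Expanding: -4*y = 0.


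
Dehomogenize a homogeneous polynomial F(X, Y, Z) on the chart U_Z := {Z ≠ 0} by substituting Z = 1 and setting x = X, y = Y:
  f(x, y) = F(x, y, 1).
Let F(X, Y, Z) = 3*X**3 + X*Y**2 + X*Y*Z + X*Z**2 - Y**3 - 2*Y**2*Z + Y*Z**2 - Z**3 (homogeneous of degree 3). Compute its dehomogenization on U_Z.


f(x, y) = 3*x**3 + x*y**2 + x*y + x - y**3 - 2*y**2 + y - 1

On U_Z we set Z = 1. Each monomial c·X^i·Y^j·Z^k in F becomes c·x^i·y^j·1^k = c·x^i·y^j.
Substituting Z = 1: F(X, Y, 1) = 3*x**3 + x*y**2 + x*y + x - y**3 - 2*y**2 + y - 1.
Note: deg(f) ≤ deg(F) = 3; strict inequality happens when F is divisible by Z (lost terms).


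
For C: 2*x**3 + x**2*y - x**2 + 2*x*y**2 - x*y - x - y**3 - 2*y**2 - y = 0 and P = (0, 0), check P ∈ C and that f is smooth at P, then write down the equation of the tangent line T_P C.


Tangent line at P: -x - y = 0.

Step 1: f(0, 0) = 0, so P lies on C.
Step 2: partial derivatives
  f_x(x, y) = 6*x**2 + 2*x*y - 2*x + 2*y**2 - y - 1, f_y(x, y) = x**2 + 4*x*y - x - 3*y**2 - 4*y - 1.
  f_x(P) = -1, f_y(P) = -1 (gradient nonzero, so P is smooth).
Step 3: tangent line at P: -1·(x − 0) + -1·(y − 0) = 0.
Expanding: -x - y = 0.


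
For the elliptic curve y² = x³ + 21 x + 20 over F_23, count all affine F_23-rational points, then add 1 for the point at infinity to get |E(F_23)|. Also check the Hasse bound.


Affine points = {(2, 1), (2, 22), (3, 8), (3, 15), (7, 2), (7, 21), (9, 8), (9, 15), (11, 8), (11, 15), (13, 11), (13, 12), (16, 6), (16, 17), (17, 0), (21, 4), (21, 19)}; affine count = 17; |E(F_23)| = 18.

Discriminant check: Δ ∝ 4a³ + 27b² = 4·21³ + 27·20² = 4·9261 + 27·400 ≡ 4 (mod 23). Nonzero ⇒ E is nonsingular.
For each x ∈ F_23, compute rhs = x³ + 21·x + 20 mod 23, then count y ∈ F_23 with y² ≡ rhs.
  x = 0: rhs = 20, matching y values: none (0 points).
  x = 1: rhs = 19, matching y values: none (0 points).
  x = 2: rhs = 1, matching y values: 1, 22 (2 points).
  x = 3: rhs = 18, matching y values: 8, 15 (2 points).
  x = 4: rhs = 7, matching y values: none (0 points).
  x = 5: rhs = 20, matching y values: none (0 points).
  x = 6: rhs = 17, matching y values: none (0 points).
  x = 7: rhs = 4, matching y values: 2, 21 (2 points).
  x = 8: rhs = 10, matching y values: none (0 points).
  x = 9: rhs = 18, matching y values: 8, 15 (2 points).
  x = 10: rhs = 11, matching y values: none (0 points).
  x = 11: rhs = 18, matching y values: 8, 15 (2 points).
  x = 12: rhs = 22, matching y values: none (0 points).
  x = 13: rhs = 6, matching y values: 11, 12 (2 points).
  x = 14: rhs = 22, matching y values: none (0 points).
  x = 15: rhs = 7, matching y values: none (0 points).
  x = 16: rhs = 13, matching y values: 6, 17 (2 points).
  x = 17: rhs = 0, matching y values: 0 (1 points).
  x = 18: rhs = 20, matching y values: none (0 points).
  x = 19: rhs = 10, matching y values: none (0 points).
  x = 20: rhs = 22, matching y values: none (0 points).
  x = 21: rhs = 16, matching y values: 4, 19 (2 points).
  x = 22: rhs = 21, matching y values: none (0 points).
Total affine count: 17.
Full point count |E(F_23)| = 17 + 1 = 18.
Hasse bound: |18 − (23+1)| = |-6| = 6 ≤ 2√23 ≈ 9.5917 ✓.


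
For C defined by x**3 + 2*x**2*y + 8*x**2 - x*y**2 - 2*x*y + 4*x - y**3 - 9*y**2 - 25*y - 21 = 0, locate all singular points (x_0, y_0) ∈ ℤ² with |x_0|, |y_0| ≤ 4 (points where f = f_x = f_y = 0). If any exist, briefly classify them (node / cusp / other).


Singular points: {(-1, -3)}; classification: node.

Compute partial derivatives:
  f_x = 3*x**2 + 4*x*y + 16*x - y**2 - 2*y + 4.
  f_y = 2*x**2 - 2*x*y - 2*x - 3*y**2 - 18*y - 25.
Scan x_0 ∈ {−4, ..., 4}. For each x_0, f_y(x_0, y) is a polynomial in y; find its integer roots y ∈ {−4, ..., 4}, then test f_x and f at those candidates.
  x = -4: f_y(-4, y) = -3*y**2 - 10*y + 15; no integer root y with |y| ≤ 4.
  x = -3: f_y(-3, y) = -3*y**2 - 12*y - 1; no integer root y with |y| ≤ 4.
  x = -2: f_y(-2, y) = -3*y**2 - 14*y - 13; no integer root y with |y| ≤ 4.
  x = -1: f_y(-1, y) = -3*y**2 - 16*y - 21; vanishes at y ∈ {-3}. (-1, -3): f_x = 0, f = 0 — SINGULAR.
  x = 0: f_y(0, y) = -3*y**2 - 18*y - 25; no integer root y with |y| ≤ 4.
  x = 1: f_y(1, y) = -3*y**2 - 20*y - 25; no integer root y with |y| ≤ 4.
  x = 2: f_y(2, y) = -3*y**2 - 22*y - 21; no integer root y with |y| ≤ 4.
  x = 3: f_y(3, y) = -3*y**2 - 24*y - 13; no integer root y with |y| ≤ 4.
  x = 4: f_y(4, y) = -3*y**2 - 26*y - 1; no integer root y with |y| ≤ 4.
Only singular point on the grid: (-1, -3).
Classify: substitute x = -1 + u, y = -3 + v and expand: f = u**3 + 2*u**2*v - u**2 - u*v**2 - v**3 + v**2.
No constant or linear terms (consistent with a singular point). Quadratic part: -u**2 + v**2. Cubic part: u**3 + 2*u**2*v - u*v**2 - v**3.
The quadratic part v**2 - u**2 = (v − u)(v + u) splits into two distinct linear factors, so there are two distinct tangent lines y − -3 = ±(x − -1) — this is a node (ordinary double point).
Classification: node.


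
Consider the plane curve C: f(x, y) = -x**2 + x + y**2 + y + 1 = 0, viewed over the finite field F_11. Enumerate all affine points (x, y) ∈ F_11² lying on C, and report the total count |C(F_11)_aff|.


Affine F_11-points: {(2, 3), (2, 7), (4, 0), (4, 10), (5, 5), (7, 5), (8, 0), (8, 10), (10, 3), (10, 7)}; count = 10.

For each of the 121 pairs (x, y) ∈ F_11², evaluate f(x, y) mod 11. Record the zeros.
  x = 0: [0↦1, 1↦3, 2↦7, 3↦2, 4↦10, 5↦9, 6↦10, 7↦2, 8↦7, 9↦3, 10↦1]  zeros at y ∈ ∅
  x = 1: [0↦1, 1↦3, 2↦7, 3↦2, 4↦10, 5↦9, 6↦10, 7↦2, 8↦7, 9↦3, 10↦1]  zeros at y ∈ ∅
  x = 2: [0↦10, 1↦1, 2↦5, 3↦0, 4↦8, 5↦7, 6↦8, 7↦0, 8↦5, 9↦1, 10↦10]  zeros at y ∈ {3, 7}
  x = 3: [0↦6, 1↦8, 2↦1, 3↦7, 4↦4, 5↦3, 6↦4, 7↦7, 8↦1, 9↦8, 10↦6]  zeros at y ∈ ∅
  x = 4: [0↦0, 1↦2, 2↦6, 3↦1, 4↦9, 5↦8, 6↦9, 7↦1, 8↦6, 9↦2, 10↦0]  zeros at y ∈ {0, 10}
  x = 5: [0↦3, 1↦5, 2↦9, 3↦4, 4↦1, 5↦0, 6↦1, 7↦4, 8↦9, 9↦5, 10↦3]  zeros at y ∈ {5}
  x = 6: [0↦4, 1↦6, 2↦10, 3↦5, 4↦2, 5↦1, 6↦2, 7↦5, 8↦10, 9↦6, 10↦4]  zeros at y ∈ ∅
  x = 7: [0↦3, 1↦5, 2↦9, 3↦4, 4↦1, 5↦0, 6↦1, 7↦4, 8↦9, 9↦5, 10↦3]  zeros at y ∈ {5}
  x = 8: [0↦0, 1↦2, 2↦6, 3↦1, 4↦9, 5↦8, 6↦9, 7↦1, 8↦6, 9↦2, 10↦0]  zeros at y ∈ {0, 10}
  x = 9: [0↦6, 1↦8, 2↦1, 3↦7, 4↦4, 5↦3, 6↦4, 7↦7, 8↦1, 9↦8, 10↦6]  zeros at y ∈ ∅
  x = 10: [0↦10, 1↦1, 2↦5, 3↦0, 4↦8, 5↦7, 6↦8, 7↦0, 8↦5, 9↦1, 10↦10]  zeros at y ∈ {3, 7}
Collecting zeros: affine points = {(2, 3), (2, 7), (4, 0), (4, 10), (5, 5), (7, 5), (8, 0), (8, 10), (10, 3), (10, 7)}.
Total count |C(F_11)_aff| = 10.


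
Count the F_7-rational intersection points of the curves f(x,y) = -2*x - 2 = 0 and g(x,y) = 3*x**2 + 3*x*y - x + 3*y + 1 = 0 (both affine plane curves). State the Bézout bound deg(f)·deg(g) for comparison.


Common zeros: ∅; count = 0; Bézout bound = 2.

deg(f) = 1, deg(g) = 2, so Bézout bound = 2.
Scan x ∈ F_7. For each x, list the y ∈ F_7 with f(x, y) ≡ 0 and those with g(x, y) ≡ 0 (mod 7); the common zeros in that column are the intersection.
  x = 0: f ≡ 0 at y ∈ ∅; g ≡ 0 at y ∈ {2}; common: ∅.
  x = 1: f ≡ 0 at y ∈ ∅; g ≡ 0 at y ∈ {3}; common: ∅.
  x = 2: f ≡ 0 at y ∈ ∅; g ≡ 0 at y ∈ {5}; common: ∅.
  x = 3: f ≡ 0 at y ∈ ∅; g ≡ 0 at y ∈ {2}; common: ∅.
  x = 4: f ≡ 0 at y ∈ ∅; g ≡ 0 at y ∈ {4}; common: ∅.
  x = 5: f ≡ 0 at y ∈ ∅; g ≡ 0 at y ∈ {5}; common: ∅.
  x = 6: f ≡ 0 at y ∈ {0, 1, 2, 3, 4, 5, 6}; g ≡ 0 at y ∈ ∅; common: ∅.
Collecting: common zeros = ∅, so the count is 0.
Comparison with the Bézout bound: 0 ≤ 2 = deg(f)·deg(g), as expected for curves with no common component (the affine F_7-count falls short of the bound because intersections may lie at infinity, over extension fields, or carry multiplicity).


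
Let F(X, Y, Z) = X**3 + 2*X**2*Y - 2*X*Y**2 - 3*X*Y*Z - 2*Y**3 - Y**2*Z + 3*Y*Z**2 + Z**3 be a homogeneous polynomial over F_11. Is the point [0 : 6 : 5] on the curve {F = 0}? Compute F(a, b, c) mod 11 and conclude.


F(0,6,5) ≡ 7 (mod 11); P is NOT on the curve.

Evaluate F(0, 6, 5) term-by-term (mod 11).
  X**3 ↦ 1·0·1·1 = 0
  2*X**2*Y ↦ 2·0·6·1 = 0
  -2*X*Y**2 ↦ -2·0·36·1 = 0
  -3*X*Y*Z ↦ -3·0·6·5 = 0
  -2*Y**3 ↦ -2·1·216·1 = -432
  -Y**2*Z ↦ -1·1·36·5 = -180
  3*Y*Z**2 ↦ 3·1·6·25 = 450
  Z**3 ↦ 1·1·1·125 = 125
Sum: F(0, 6, 5) = (0) + (0) + (0) + (0) + (-432) + (-180) + (450) + (125) = -37.
Reducing mod 11: -37 ≡ 7 (mod 11).
Since F(a, b, c) ≡ 7 ≠ 0 (mod 11), P does NOT lie on the curve.


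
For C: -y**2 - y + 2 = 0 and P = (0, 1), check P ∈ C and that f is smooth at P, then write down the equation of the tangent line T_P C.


Tangent line at P: 3 - 3*y = 0.

Step 1: f(0, 1) = 0, so P lies on C.
Step 2: partial derivatives
  f_x(x, y) = 0, f_y(x, y) = -2*y - 1.
  f_x(P) = 0, f_y(P) = -3 (gradient nonzero, so P is smooth).
Step 3: tangent line at P: 0·(x − 0) + -3·(y − 1) = 0.
Expanding: 3 - 3*y = 0.


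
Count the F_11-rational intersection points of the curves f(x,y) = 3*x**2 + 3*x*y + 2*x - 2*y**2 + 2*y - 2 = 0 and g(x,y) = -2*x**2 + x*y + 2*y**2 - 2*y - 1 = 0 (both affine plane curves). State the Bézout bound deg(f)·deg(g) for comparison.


Common zeros: {(9, 1)}; count = 1; Bézout bound = 4.

deg(f) = 2, deg(g) = 2, so Bézout bound = 4.
Scan x ∈ F_11. For each x, list the y ∈ F_11 with f(x, y) ≡ 0 and those with g(x, y) ≡ 0 (mod 11); the common zeros in that column are the intersection.
  x = 0: f ≡ 0 at y ∈ ∅; g ≡ 0 at y ∈ {3, 9}; common: ∅.
  x = 1: f ≡ 0 at y ∈ {3, 5}; g ≡ 0 at y ∈ {7, 10}; common: ∅.
  x = 2: f ≡ 0 at y ∈ {2}; g ≡ 0 at y ∈ ∅; common: ∅.
  x = 3: f ≡ 0 at y ∈ ∅; g ≡ 0 at y ∈ ∅; common: ∅.
  x = 4: f ≡ 0 at y ∈ {1, 6}; g ≡ 0 at y ∈ {0, 10}; common: ∅.
  x = 5: f ≡ 0 at y ∈ ∅; g ≡ 0 at y ∈ ∅; common: ∅.
  x = 6: f ≡ 0 at y ∈ ∅; g ≡ 0 at y ∈ ∅; common: ∅.
  x = 7: f ≡ 0 at y ∈ ∅; g ≡ 0 at y ∈ {0, 3}; common: ∅.
  x = 8: f ≡ 0 at y ∈ {5, 8}; g ≡ 0 at y ∈ {1, 7}; common: ∅.
  x = 9: f ≡ 0 at y ∈ {1, 8}; g ≡ 0 at y ∈ {1}; common: {1}.
  x = 10: f ≡ 0 at y ∈ {2, 3}; g ≡ 0 at y ∈ {9}; common: ∅.
Collecting: common zeros = {(9, 1)}, so the count is 1.
Comparison with the Bézout bound: 1 ≤ 4 = deg(f)·deg(g), as expected for curves with no common component (the affine F_11-count falls short of the bound because intersections may lie at infinity, over extension fields, or carry multiplicity).


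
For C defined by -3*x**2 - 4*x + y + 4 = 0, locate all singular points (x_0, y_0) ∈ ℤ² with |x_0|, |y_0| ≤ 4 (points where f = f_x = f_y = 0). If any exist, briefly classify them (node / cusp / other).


No singular points in the scanned grid; C is smooth there.

Compute partial derivatives:
  f_x = -6*x - 4.
  f_y = 1.
f_y = 1 is a nonzero constant, so f_y never vanishes: no point (x, y) can satisfy f = f_x = f_y = 0. In particular no (x, y) ∈ {−4, ..., 4}² is singular; the curve is smooth.


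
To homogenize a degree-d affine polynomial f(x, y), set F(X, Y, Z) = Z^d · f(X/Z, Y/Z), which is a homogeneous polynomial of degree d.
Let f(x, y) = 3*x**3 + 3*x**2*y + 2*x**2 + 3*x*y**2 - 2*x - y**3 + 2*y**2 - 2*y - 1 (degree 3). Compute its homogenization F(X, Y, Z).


F(X, Y, Z) = 3*X**3 + 3*X**2*Y + 2*X**2*Z + 3*X*Y**2 - 2*X*Z**2 - Y**3 + 2*Y**2*Z - 2*Y*Z**2 - Z**3

deg(f) = 3.
Substitute x = X/Z, y = Y/Z into f, then multiply by Z^3.
  monomial 3·x^3·y^0 ↦ 3·X^3·Y^0·Z^0.
  monomial 3·x^2·y^1 ↦ 3·X^2·Y^1·Z^0.
  monomial 2·x^2·y^0 ↦ 2·X^2·Y^0·Z^1.
  monomial 3·x^1·y^2 ↦ 3·X^1·Y^2·Z^0.
  monomial -2·x^1·y^0 ↦ -2·X^1·Y^0·Z^2.
  monomial -1·x^0·y^3 ↦ -1·X^0·Y^3·Z^0.
  monomial 2·x^0·y^2 ↦ 2·X^0·Y^2·Z^1.
  monomial -2·x^0·y^1 ↦ -2·X^0·Y^1·Z^2.
  monomial -1·x^0·y^0 ↦ -1·X^0·Y^0·Z^3.
Collecting: F(X, Y, Z) = 3*X**3 + 3*X**2*Y + 2*X**2*Z + 3*X*Y**2 - 2*X*Z**2 - Y**3 + 2*Y**2*Z - 2*Y*Z**2 - Z**3.


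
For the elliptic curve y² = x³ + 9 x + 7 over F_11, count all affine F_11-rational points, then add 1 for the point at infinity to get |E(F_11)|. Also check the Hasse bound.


Affine points = {(2, 0), (5, 1), (5, 10), (9, 5), (9, 6)}; affine count = 5; |E(F_11)| = 6.

Discriminant check: Δ ∝ 4a³ + 27b² = 4·9³ + 27·7² = 4·729 + 27·49 ≡ 4 (mod 11). Nonzero ⇒ E is nonsingular.
For each x ∈ F_11, compute rhs = x³ + 9·x + 7 mod 11, then count y ∈ F_11 with y² ≡ rhs.
  x = 0: rhs = 7, matching y values: none (0 points).
  x = 1: rhs = 6, matching y values: none (0 points).
  x = 2: rhs = 0, matching y values: 0 (1 points).
  x = 3: rhs = 6, matching y values: none (0 points).
  x = 4: rhs = 8, matching y values: none (0 points).
  x = 5: rhs = 1, matching y values: 1, 10 (2 points).
  x = 6: rhs = 2, matching y values: none (0 points).
  x = 7: rhs = 6, matching y values: none (0 points).
  x = 8: rhs = 8, matching y values: none (0 points).
  x = 9: rhs = 3, matching y values: 5, 6 (2 points).
  x = 10: rhs = 8, matching y values: none (0 points).
Total affine count: 5.
Full point count |E(F_11)| = 5 + 1 = 6.
Hasse bound: |6 − (11+1)| = |-6| = 6 ≤ 2√11 ≈ 6.6332 ✓.


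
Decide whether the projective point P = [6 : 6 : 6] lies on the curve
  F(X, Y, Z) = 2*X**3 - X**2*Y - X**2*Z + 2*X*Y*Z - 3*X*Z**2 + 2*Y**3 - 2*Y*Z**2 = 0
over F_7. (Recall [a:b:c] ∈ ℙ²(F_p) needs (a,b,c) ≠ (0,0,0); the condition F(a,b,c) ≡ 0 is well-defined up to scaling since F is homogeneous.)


F(6,6,6) ≡ 1 (mod 7); P is NOT on the curve.

Evaluate F(6, 6, 6) term-by-term (mod 7).
  2*X**3 ↦ 2·216·1·1 = 432
  -X**2*Y ↦ -1·36·6·1 = -216
  -X**2*Z ↦ -1·36·1·6 = -216
  2*X*Y*Z ↦ 2·6·6·6 = 432
  -3*X*Z**2 ↦ -3·6·1·36 = -648
  2*Y**3 ↦ 2·1·216·1 = 432
  -2*Y*Z**2 ↦ -2·1·6·36 = -432
Sum: F(6, 6, 6) = (432) + (-216) + (-216) + (432) + (-648) + (432) + (-432) = -216.
Reducing mod 7: -216 ≡ 1 (mod 7).
Since F(a, b, c) ≡ 1 ≠ 0 (mod 7), P does NOT lie on the curve.


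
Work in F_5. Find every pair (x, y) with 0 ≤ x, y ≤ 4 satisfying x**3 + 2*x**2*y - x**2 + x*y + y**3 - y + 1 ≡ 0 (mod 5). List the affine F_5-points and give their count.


Affine F_5-points: {(0, 3), (2, 0), (2, 1), (2, 4), (3, 1), (4, 1)}; count = 6.

For each of the 25 pairs (x, y) ∈ F_5², evaluate f(x, y) mod 5. Record the zeros.
  x = 0: [0↦1, 1↦1, 2↦2, 3↦0, 4↦1]  zeros at y ∈ {3}
  x = 1: [0↦1, 1↦4, 2↦3, 3↦4, 4↦3]  zeros at y ∈ ∅
  x = 2: [0↦0, 1↦0, 2↦1, 3↦4, 4↦0]  zeros at y ∈ {0, 1, 4}
  x = 3: [0↦4, 1↦0, 2↦2, 3↦1, 4↦3]  zeros at y ∈ {1}
  x = 4: [0↦4, 1↦0, 2↦2, 3↦1, 4↦3]  zeros at y ∈ {1}
Collecting zeros: affine points = {(0, 3), (2, 0), (2, 1), (2, 4), (3, 1), (4, 1)}.
Total count |C(F_5)_aff| = 6.


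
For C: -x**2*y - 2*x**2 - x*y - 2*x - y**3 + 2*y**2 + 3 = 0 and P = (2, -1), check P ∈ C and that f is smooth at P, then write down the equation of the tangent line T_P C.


Tangent line at P: -5*x - 13*y - 3 = 0.

Step 1: f(2, -1) = 0, so P lies on C.
Step 2: partial derivatives
  f_x(x, y) = -2*x*y - 4*x - y - 2, f_y(x, y) = -x**2 - x - 3*y**2 + 4*y.
  f_x(P) = -5, f_y(P) = -13 (gradient nonzero, so P is smooth).
Step 3: tangent line at P: -5·(x − 2) + -13·(y − -1) = 0.
Expanding: -5*x - 13*y - 3 = 0.


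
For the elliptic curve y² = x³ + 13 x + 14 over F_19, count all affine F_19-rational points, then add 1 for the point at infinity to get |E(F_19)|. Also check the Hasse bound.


Affine points = {(1, 3), (1, 16), (3, 2), (3, 17), (4, 4), (4, 15), (6, 2), (6, 17), (7, 7), (7, 12), (9, 9), (9, 10), (10, 2), (10, 17), (11, 5), (11, 14), (12, 6), (12, 13), (13, 9), (13, 10), (16, 9), (16, 10), (18, 0)}; affine count = 23; |E(F_19)| = 24.

Discriminant check: Δ ∝ 4a³ + 27b² = 4·13³ + 27·14² = 4·2197 + 27·196 ≡ 1 (mod 19). Nonzero ⇒ E is nonsingular.
For each x ∈ F_19, compute rhs = x³ + 13·x + 14 mod 19, then count y ∈ F_19 with y² ≡ rhs.
  x = 0: rhs = 14, matching y values: none (0 points).
  x = 1: rhs = 9, matching y values: 3, 16 (2 points).
  x = 2: rhs = 10, matching y values: none (0 points).
  x = 3: rhs = 4, matching y values: 2, 17 (2 points).
  x = 4: rhs = 16, matching y values: 4, 15 (2 points).
  x = 5: rhs = 14, matching y values: none (0 points).
  x = 6: rhs = 4, matching y values: 2, 17 (2 points).
  x = 7: rhs = 11, matching y values: 7, 12 (2 points).
  x = 8: rhs = 3, matching y values: none (0 points).
  x = 9: rhs = 5, matching y values: 9, 10 (2 points).
  x = 10: rhs = 4, matching y values: 2, 17 (2 points).
  x = 11: rhs = 6, matching y values: 5, 14 (2 points).
  x = 12: rhs = 17, matching y values: 6, 13 (2 points).
  x = 13: rhs = 5, matching y values: 9, 10 (2 points).
  x = 14: rhs = 14, matching y values: none (0 points).
  x = 15: rhs = 12, matching y values: none (0 points).
  x = 16: rhs = 5, matching y values: 9, 10 (2 points).
  x = 17: rhs = 18, matching y values: none (0 points).
  x = 18: rhs = 0, matching y values: 0 (1 points).
Total affine count: 23.
Full point count |E(F_19)| = 23 + 1 = 24.
Hasse bound: |24 − (19+1)| = |4| = 4 ≤ 2√19 ≈ 8.7178 ✓.


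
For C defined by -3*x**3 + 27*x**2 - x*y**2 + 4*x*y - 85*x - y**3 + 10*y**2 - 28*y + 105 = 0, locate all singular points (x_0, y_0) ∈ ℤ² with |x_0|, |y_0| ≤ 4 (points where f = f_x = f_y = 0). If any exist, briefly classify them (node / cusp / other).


Singular points: {(3, 2)}; classification: cusp.

Compute partial derivatives:
  f_x = -9*x**2 + 54*x - y**2 + 4*y - 85.
  f_y = -2*x*y + 4*x - 3*y**2 + 20*y - 28.
Scan x_0 ∈ {−4, ..., 4}. For each x_0, f_y(x_0, y) is a polynomial in y; find its integer roots y ∈ {−4, ..., 4}, then test f_x and f at those candidates.
  x = -4: f_y(-4, y) = -3*y**2 + 28*y - 44; vanishes at y ∈ {2}. (-4, 2): f_x = -441 ≠ 0.
  x = -3: f_y(-3, y) = -3*y**2 + 26*y - 40; vanishes at y ∈ {2}. (-3, 2): f_x = -324 ≠ 0.
  x = -2: f_y(-2, y) = -3*y**2 + 24*y - 36; vanishes at y ∈ {2}. (-2, 2): f_x = -225 ≠ 0.
  x = -1: f_y(-1, y) = -3*y**2 + 22*y - 32; vanishes at y ∈ {2}. (-1, 2): f_x = -144 ≠ 0.
  x = 0: f_y(0, y) = -3*y**2 + 20*y - 28; vanishes at y ∈ {2}. (0, 2): f_x = -81 ≠ 0.
  x = 1: f_y(1, y) = -3*y**2 + 18*y - 24; vanishes at y ∈ {2, 4}. (1, 2): f_x = -36 ≠ 0; (1, 4): f_x = -40 ≠ 0.
  x = 2: f_y(2, y) = -3*y**2 + 16*y - 20; vanishes at y ∈ {2}. (2, 2): f_x = -9 ≠ 0.
  x = 3: f_y(3, y) = -3*y**2 + 14*y - 16; vanishes at y ∈ {2}. (3, 2): f_x = 0, f = 0 — SINGULAR.
  x = 4: f_y(4, y) = -3*y**2 + 12*y - 12; vanishes at y ∈ {2}. (4, 2): f_x = -9 ≠ 0.
Only singular point on the grid: (3, 2).
Classify: substitute x = 3 + u, y = 2 + v and expand: f = -3*u**3 - u*v**2 - v**3 + v**2.
No constant or linear terms (consistent with a singular point). Quadratic part: v**2. Cubic part: -3*u**3 - u*v**2 - v**3.
The quadratic part v**2 is a perfect square, so there is a single (double) tangent line v = 0, i.e. y = 2. Restricting the cubic part to that line (v = 0) leaves -3*u**3 ≠ 0, so f is not divisible by v and the branch is v² ≈ 3*u**3 to lowest order — this is a cusp.
Classification: cusp.


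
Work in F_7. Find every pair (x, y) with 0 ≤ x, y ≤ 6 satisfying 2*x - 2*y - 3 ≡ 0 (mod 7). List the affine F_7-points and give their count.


Affine F_7-points: {(0, 2), (1, 3), (2, 4), (3, 5), (4, 6), (5, 0), (6, 1)}; count = 7.

For each of the 49 pairs (x, y) ∈ F_7², evaluate f(x, y) mod 7. Record the zeros.
  x = 0: [0↦4, 1↦2, 2↦0, 3↦5, 4↦3, 5↦1, 6↦6]  zeros at y ∈ {2}
  x = 1: [0↦6, 1↦4, 2↦2, 3↦0, 4↦5, 5↦3, 6↦1]  zeros at y ∈ {3}
  x = 2: [0↦1, 1↦6, 2↦4, 3↦2, 4↦0, 5↦5, 6↦3]  zeros at y ∈ {4}
  x = 3: [0↦3, 1↦1, 2↦6, 3↦4, 4↦2, 5↦0, 6↦5]  zeros at y ∈ {5}
  x = 4: [0↦5, 1↦3, 2↦1, 3↦6, 4↦4, 5↦2, 6↦0]  zeros at y ∈ {6}
  x = 5: [0↦0, 1↦5, 2↦3, 3↦1, 4↦6, 5↦4, 6↦2]  zeros at y ∈ {0}
  x = 6: [0↦2, 1↦0, 2↦5, 3↦3, 4↦1, 5↦6, 6↦4]  zeros at y ∈ {1}
Collecting zeros: affine points = {(0, 2), (1, 3), (2, 4), (3, 5), (4, 6), (5, 0), (6, 1)}.
Total count |C(F_7)_aff| = 7.


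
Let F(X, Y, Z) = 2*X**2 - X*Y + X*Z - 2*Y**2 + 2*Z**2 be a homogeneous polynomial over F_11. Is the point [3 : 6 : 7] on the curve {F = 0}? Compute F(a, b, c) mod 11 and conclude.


F(3,6,7) ≡ 3 (mod 11); P is NOT on the curve.

Evaluate F(3, 6, 7) term-by-term (mod 11).
  2*X**2 ↦ 2·9·1·1 = 18
  -X*Y ↦ -1·3·6·1 = -18
  X*Z ↦ 1·3·1·7 = 21
  -2*Y**2 ↦ -2·1·36·1 = -72
  2*Z**2 ↦ 2·1·1·49 = 98
Sum: F(3, 6, 7) = (18) + (-18) + (21) + (-72) + (98) = 47.
Reducing mod 11: 47 ≡ 3 (mod 11).
Since F(a, b, c) ≡ 3 ≠ 0 (mod 11), P does NOT lie on the curve.


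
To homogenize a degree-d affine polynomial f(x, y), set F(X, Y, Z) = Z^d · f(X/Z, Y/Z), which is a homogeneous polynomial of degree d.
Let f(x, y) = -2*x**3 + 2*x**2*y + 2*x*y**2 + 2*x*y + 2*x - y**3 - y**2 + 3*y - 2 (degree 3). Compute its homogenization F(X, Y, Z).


F(X, Y, Z) = -2*X**3 + 2*X**2*Y + 2*X*Y**2 + 2*X*Y*Z + 2*X*Z**2 - Y**3 - Y**2*Z + 3*Y*Z**2 - 2*Z**3

deg(f) = 3.
Substitute x = X/Z, y = Y/Z into f, then multiply by Z^3.
  monomial -2·x^3·y^0 ↦ -2·X^3·Y^0·Z^0.
  monomial 2·x^2·y^1 ↦ 2·X^2·Y^1·Z^0.
  monomial 2·x^1·y^2 ↦ 2·X^1·Y^2·Z^0.
  monomial 2·x^1·y^1 ↦ 2·X^1·Y^1·Z^1.
  monomial 2·x^1·y^0 ↦ 2·X^1·Y^0·Z^2.
  monomial -1·x^0·y^3 ↦ -1·X^0·Y^3·Z^0.
  monomial -1·x^0·y^2 ↦ -1·X^0·Y^2·Z^1.
  monomial 3·x^0·y^1 ↦ 3·X^0·Y^1·Z^2.
  monomial -2·x^0·y^0 ↦ -2·X^0·Y^0·Z^3.
Collecting: F(X, Y, Z) = -2*X**3 + 2*X**2*Y + 2*X*Y**2 + 2*X*Y*Z + 2*X*Z**2 - Y**3 - Y**2*Z + 3*Y*Z**2 - 2*Z**3.


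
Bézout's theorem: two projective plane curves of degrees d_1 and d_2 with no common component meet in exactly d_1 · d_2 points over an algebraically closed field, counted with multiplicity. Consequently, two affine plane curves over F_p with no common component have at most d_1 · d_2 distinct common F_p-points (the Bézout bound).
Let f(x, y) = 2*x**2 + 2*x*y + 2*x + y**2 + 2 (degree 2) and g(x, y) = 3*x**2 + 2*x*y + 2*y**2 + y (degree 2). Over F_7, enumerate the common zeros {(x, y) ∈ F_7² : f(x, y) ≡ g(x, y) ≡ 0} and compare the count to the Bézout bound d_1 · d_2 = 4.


Common zeros: {(3, 2)}; count = 1; Bézout bound = 4.

deg(f) = 2, deg(g) = 2, so Bézout bound = 4.
Scan x ∈ F_7. For each x, list the y ∈ F_7 with f(x, y) ≡ 0 and those with g(x, y) ≡ 0 (mod 7); the common zeros in that column are the intersection.
  x = 0: f ≡ 0 at y ∈ ∅; g ≡ 0 at y ∈ {0, 3}; common: ∅.
  x = 1: f ≡ 0 at y ∈ {2, 3}; g ≡ 0 at y ∈ ∅; common: ∅.
  x = 2: f ≡ 0 at y ∈ {0, 3}; g ≡ 0 at y ∈ ∅; common: ∅.
  x = 3: f ≡ 0 at y ∈ {2, 6}; g ≡ 0 at y ∈ {2, 5}; common: {2}.
  x = 4: f ≡ 0 at y ∈ {0, 6}; g ≡ 0 at y ∈ ∅; common: ∅.
  x = 5: f ≡ 0 at y ∈ ∅; g ≡ 0 at y ∈ {2, 3}; common: ∅.
  x = 6: f ≡ 0 at y ∈ ∅; g ≡ 0 at y ∈ ∅; common: ∅.
Collecting: common zeros = {(3, 2)}, so the count is 1.
Comparison with the Bézout bound: 1 ≤ 4 = deg(f)·deg(g), as expected for curves with no common component (the affine F_7-count falls short of the bound because intersections may lie at infinity, over extension fields, or carry multiplicity).


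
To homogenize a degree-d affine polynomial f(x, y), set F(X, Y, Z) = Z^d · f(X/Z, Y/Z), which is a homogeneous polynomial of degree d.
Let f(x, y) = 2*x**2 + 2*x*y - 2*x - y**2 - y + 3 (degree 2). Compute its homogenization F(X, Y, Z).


F(X, Y, Z) = 2*X**2 + 2*X*Y - 2*X*Z - Y**2 - Y*Z + 3*Z**2

deg(f) = 2.
Substitute x = X/Z, y = Y/Z into f, then multiply by Z^2.
  monomial 2·x^2·y^0 ↦ 2·X^2·Y^0·Z^0.
  monomial 2·x^1·y^1 ↦ 2·X^1·Y^1·Z^0.
  monomial -2·x^1·y^0 ↦ -2·X^1·Y^0·Z^1.
  monomial -1·x^0·y^2 ↦ -1·X^0·Y^2·Z^0.
  monomial -1·x^0·y^1 ↦ -1·X^0·Y^1·Z^1.
  monomial 3·x^0·y^0 ↦ 3·X^0·Y^0·Z^2.
Collecting: F(X, Y, Z) = 2*X**2 + 2*X*Y - 2*X*Z - Y**2 - Y*Z + 3*Z**2.


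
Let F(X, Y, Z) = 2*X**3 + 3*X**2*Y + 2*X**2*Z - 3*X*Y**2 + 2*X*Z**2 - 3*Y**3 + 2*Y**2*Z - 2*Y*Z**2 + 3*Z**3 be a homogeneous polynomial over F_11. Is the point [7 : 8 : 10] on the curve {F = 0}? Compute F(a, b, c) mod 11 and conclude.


F(7,8,10) ≡ 5 (mod 11); P is NOT on the curve.

Evaluate F(7, 8, 10) term-by-term (mod 11).
  2*X**3 ↦ 2·343·1·1 = 686
  3*X**2*Y ↦ 3·49·8·1 = 1176
  2*X**2*Z ↦ 2·49·1·10 = 980
  -3*X*Y**2 ↦ -3·7·64·1 = -1344
  2*X*Z**2 ↦ 2·7·1·100 = 1400
  -3*Y**3 ↦ -3·1·512·1 = -1536
  2*Y**2*Z ↦ 2·1·64·10 = 1280
  -2*Y*Z**2 ↦ -2·1·8·100 = -1600
  3*Z**3 ↦ 3·1·1·1000 = 3000
Sum: F(7, 8, 10) = (686) + (1176) + (980) + (-1344) + (1400) + (-1536) + (1280) + (-1600) + (3000) = 4042.
Reducing mod 11: 4042 ≡ 5 (mod 11).
Since F(a, b, c) ≡ 5 ≠ 0 (mod 11), P does NOT lie on the curve.


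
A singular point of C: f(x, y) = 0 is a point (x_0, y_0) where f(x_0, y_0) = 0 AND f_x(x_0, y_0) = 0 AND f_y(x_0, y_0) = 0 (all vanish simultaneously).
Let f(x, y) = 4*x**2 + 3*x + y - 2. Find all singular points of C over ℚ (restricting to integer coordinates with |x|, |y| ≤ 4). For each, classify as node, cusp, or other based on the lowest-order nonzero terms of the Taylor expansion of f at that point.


No singular points in the scanned grid; C is smooth there.

Compute partial derivatives:
  f_x = 8*x + 3.
  f_y = 1.
f_y = 1 is a nonzero constant, so f_y never vanishes: no point (x, y) can satisfy f = f_x = f_y = 0. In particular no (x, y) ∈ {−4, ..., 4}² is singular; the curve is smooth.


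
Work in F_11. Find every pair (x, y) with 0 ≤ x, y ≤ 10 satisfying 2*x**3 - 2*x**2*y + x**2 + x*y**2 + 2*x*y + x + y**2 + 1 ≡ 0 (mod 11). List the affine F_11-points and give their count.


Affine F_11-points: {(1, 5), (1, 6), (2, 1), (2, 4), (4, 2), (4, 5), (5, 5), (5, 9), (7, 8), (9, 4), (9, 6), (10, 8)}; count = 12.

For each of the 121 pairs (x, y) ∈ F_11², evaluate f(x, y) mod 11. Record the zeros.
  x = 0: [0↦1, 1↦2, 2↦5, 3↦10, 4↦6, 5↦4, 6↦4, 7↦6, 8↦10, 9↦5, 10↦2]  zeros at y ∈ ∅
  x = 1: [0↦5, 1↦7, 2↦2, 3↦1, 4↦4, 5↦0, 6↦0, 7↦4, 8↦1, 9↦2, 10↦7]  zeros at y ∈ {5, 6}
  x = 2: [0↦1, 1↦0, 2↦5, 3↦5, 4↦0, 5↦1, 6↦8, 7↦10, 8↦7, 9↦10, 10↦8]  zeros at y ∈ {1, 4}
  x = 3: [0↦1, 1↦4, 2↦4, 3↦1, 4↦6, 5↦8, 6↦7, 7↦3, 8↦7, 9↦8, 10↦6]  zeros at y ∈ ∅
  x = 4: [0↦6, 1↦9, 2↦0, 3↦1, 4↦1, 5↦0, 6↦9, 7↦6, 8↦2, 9↦8, 10↦2]  zeros at y ∈ {2, 5}
  x = 5: [0↦6, 1↦5, 2↦5, 3↦6, 4↦8, 5↦0, 6↦4, 7↦9, 8↦4, 9↦0, 10↦8]  zeros at y ∈ {5, 9}
  x = 6: [0↦2, 1↦4, 2↦9, 3↦6, 4↦6, 5↦9, 6↦4, 7↦2, 8↦3, 9↦7, 10↦3]  zeros at y ∈ ∅
  x = 7: [0↦6, 1↦7, 2↦2, 3↦2, 4↦7, 5↦6, 6↦10, 7↦8, 8↦0, 9↦8, 10↦10]  zeros at y ∈ {8}
  x = 8: [0↦8, 1↦4, 2↦7, 3↦6, 4↦1, 5↦3, 6↦1, 7↦6, 8↦7, 9↦4, 10↦8]  zeros at y ∈ ∅
  x = 9: [0↦9, 1↦7, 2↦3, 3↦8, 4↦0, 5↦1, 6↦0, 7↦8, 8↦3, 9↦7, 10↦9]  zeros at y ∈ {4, 6}
  x = 10: [0↦10, 1↦6, 2↦2, 3↦9, 4↦5, 5↦1, 6↦8, 7↦4, 8↦0, 9↦7, 10↦3]  zeros at y ∈ {8}
Collecting zeros: affine points = {(1, 5), (1, 6), (2, 1), (2, 4), (4, 2), (4, 5), (5, 5), (5, 9), (7, 8), (9, 4), (9, 6), (10, 8)}.
Total count |C(F_11)_aff| = 12.


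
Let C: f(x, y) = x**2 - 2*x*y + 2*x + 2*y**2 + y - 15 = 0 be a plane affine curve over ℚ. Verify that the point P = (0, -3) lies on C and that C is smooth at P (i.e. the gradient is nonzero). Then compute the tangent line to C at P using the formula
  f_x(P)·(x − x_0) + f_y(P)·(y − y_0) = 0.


Tangent line at P: 8*x - 11*y - 33 = 0.

Step 1: f(0, -3) = 0, so P lies on C.
Step 2: partial derivatives
  f_x(x, y) = 2*x - 2*y + 2, f_y(x, y) = -2*x + 4*y + 1.
  f_x(P) = 8, f_y(P) = -11 (gradient nonzero, so P is smooth).
Step 3: tangent line at P: 8·(x − 0) + -11·(y − -3) = 0.
Expanding: 8*x - 11*y - 33 = 0.


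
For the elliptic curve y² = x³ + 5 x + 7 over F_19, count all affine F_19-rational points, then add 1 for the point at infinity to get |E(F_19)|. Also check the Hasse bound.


Affine points = {(0, 8), (0, 11), (2, 5), (2, 14), (3, 7), (3, 12), (5, 9), (5, 10), (6, 5), (6, 14), (7, 9), (7, 10), (11, 5), (11, 14), (12, 3), (12, 16), (14, 3), (14, 16), (18, 1), (18, 18)}; affine count = 20; |E(F_19)| = 21.

Discriminant check: Δ ∝ 4a³ + 27b² = 4·5³ + 27·7² = 4·125 + 27·49 ≡ 18 (mod 19). Nonzero ⇒ E is nonsingular.
For each x ∈ F_19, compute rhs = x³ + 5·x + 7 mod 19, then count y ∈ F_19 with y² ≡ rhs.
  x = 0: rhs = 7, matching y values: 8, 11 (2 points).
  x = 1: rhs = 13, matching y values: none (0 points).
  x = 2: rhs = 6, matching y values: 5, 14 (2 points).
  x = 3: rhs = 11, matching y values: 7, 12 (2 points).
  x = 4: rhs = 15, matching y values: none (0 points).
  x = 5: rhs = 5, matching y values: 9, 10 (2 points).
  x = 6: rhs = 6, matching y values: 5, 14 (2 points).
  x = 7: rhs = 5, matching y values: 9, 10 (2 points).
  x = 8: rhs = 8, matching y values: none (0 points).
  x = 9: rhs = 2, matching y values: none (0 points).
  x = 10: rhs = 12, matching y values: none (0 points).
  x = 11: rhs = 6, matching y values: 5, 14 (2 points).
  x = 12: rhs = 9, matching y values: 3, 16 (2 points).
  x = 13: rhs = 8, matching y values: none (0 points).
  x = 14: rhs = 9, matching y values: 3, 16 (2 points).
  x = 15: rhs = 18, matching y values: none (0 points).
  x = 16: rhs = 3, matching y values: none (0 points).
  x = 17: rhs = 8, matching y values: none (0 points).
  x = 18: rhs = 1, matching y values: 1, 18 (2 points).
Total affine count: 20.
Full point count |E(F_19)| = 20 + 1 = 21.
Hasse bound: |21 − (19+1)| = |1| = 1 ≤ 2√19 ≈ 8.7178 ✓.


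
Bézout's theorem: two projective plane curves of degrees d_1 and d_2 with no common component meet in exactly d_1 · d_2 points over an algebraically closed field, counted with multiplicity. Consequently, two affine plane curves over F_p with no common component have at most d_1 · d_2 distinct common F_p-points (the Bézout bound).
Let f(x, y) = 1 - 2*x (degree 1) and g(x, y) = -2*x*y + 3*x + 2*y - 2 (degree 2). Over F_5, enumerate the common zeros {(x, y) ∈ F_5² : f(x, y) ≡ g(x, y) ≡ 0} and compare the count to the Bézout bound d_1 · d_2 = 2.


Common zeros: {(3, 3)}; count = 1; Bézout bound = 2.

deg(f) = 1, deg(g) = 2, so Bézout bound = 2.
Scan x ∈ F_5. For each x, list the y ∈ F_5 with f(x, y) ≡ 0 and those with g(x, y) ≡ 0 (mod 5); the common zeros in that column are the intersection.
  x = 0: f ≡ 0 at y ∈ ∅; g ≡ 0 at y ∈ {1}; common: ∅.
  x = 1: f ≡ 0 at y ∈ ∅; g ≡ 0 at y ∈ ∅; common: ∅.
  x = 2: f ≡ 0 at y ∈ ∅; g ≡ 0 at y ∈ {2}; common: ∅.
  x = 3: f ≡ 0 at y ∈ {0, 1, 2, 3, 4}; g ≡ 0 at y ∈ {3}; common: {3}.
  x = 4: f ≡ 0 at y ∈ ∅; g ≡ 0 at y ∈ {0}; common: ∅.
Collecting: common zeros = {(3, 3)}, so the count is 1.
Comparison with the Bézout bound: 1 ≤ 2 = deg(f)·deg(g), as expected for curves with no common component (the affine F_5-count falls short of the bound because intersections may lie at infinity, over extension fields, or carry multiplicity).


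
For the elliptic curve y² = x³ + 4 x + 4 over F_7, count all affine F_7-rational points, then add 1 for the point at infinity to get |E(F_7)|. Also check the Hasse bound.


Affine points = {(0, 2), (0, 5), (1, 3), (1, 4), (3, 1), (3, 6), (4, 0), (5, 3), (5, 4)}; affine count = 9; |E(F_7)| = 10.

Discriminant check: Δ ∝ 4a³ + 27b² = 4·4³ + 27·4² = 4·64 + 27·16 ≡ 2 (mod 7). Nonzero ⇒ E is nonsingular.
For each x ∈ F_7, compute rhs = x³ + 4·x + 4 mod 7, then count y ∈ F_7 with y² ≡ rhs.
  x = 0: rhs = 4, matching y values: 2, 5 (2 points).
  x = 1: rhs = 2, matching y values: 3, 4 (2 points).
  x = 2: rhs = 6, matching y values: none (0 points).
  x = 3: rhs = 1, matching y values: 1, 6 (2 points).
  x = 4: rhs = 0, matching y values: 0 (1 points).
  x = 5: rhs = 2, matching y values: 3, 4 (2 points).
  x = 6: rhs = 6, matching y values: none (0 points).
Total affine count: 9.
Full point count |E(F_7)| = 9 + 1 = 10.
Hasse bound: |10 − (7+1)| = |2| = 2 ≤ 2√7 ≈ 5.2915 ✓.


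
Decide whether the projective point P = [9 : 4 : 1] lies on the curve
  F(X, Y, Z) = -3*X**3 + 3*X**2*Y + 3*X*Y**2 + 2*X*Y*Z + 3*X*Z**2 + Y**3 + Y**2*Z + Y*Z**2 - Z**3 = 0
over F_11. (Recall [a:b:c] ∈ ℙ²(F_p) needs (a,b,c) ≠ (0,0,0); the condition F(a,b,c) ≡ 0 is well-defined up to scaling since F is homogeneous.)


F(9,4,1) ≡ 4 (mod 11); P is NOT on the curve.

Evaluate F(9, 4, 1) term-by-term (mod 11).
  -3*X**3 ↦ -3·729·1·1 = -2187
  3*X**2*Y ↦ 3·81·4·1 = 972
  3*X*Y**2 ↦ 3·9·16·1 = 432
  2*X*Y*Z ↦ 2·9·4·1 = 72
  3*X*Z**2 ↦ 3·9·1·1 = 27
  Y**3 ↦ 1·1·64·1 = 64
  Y**2*Z ↦ 1·1·16·1 = 16
  Y*Z**2 ↦ 1·1·4·1 = 4
  -Z**3 ↦ -1·1·1·1 = -1
Sum: F(9, 4, 1) = (-2187) + (972) + (432) + (72) + (27) + (64) + (16) + (4) + (-1) = -601.
Reducing mod 11: -601 ≡ 4 (mod 11).
Since F(a, b, c) ≡ 4 ≠ 0 (mod 11), P does NOT lie on the curve.


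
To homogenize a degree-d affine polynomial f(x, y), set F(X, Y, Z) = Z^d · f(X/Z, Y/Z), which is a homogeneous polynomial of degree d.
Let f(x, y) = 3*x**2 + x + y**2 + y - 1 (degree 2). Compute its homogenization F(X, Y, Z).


F(X, Y, Z) = 3*X**2 + X*Z + Y**2 + Y*Z - Z**2

deg(f) = 2.
Substitute x = X/Z, y = Y/Z into f, then multiply by Z^2.
  monomial 3·x^2·y^0 ↦ 3·X^2·Y^0·Z^0.
  monomial 1·x^1·y^0 ↦ 1·X^1·Y^0·Z^1.
  monomial 1·x^0·y^2 ↦ 1·X^0·Y^2·Z^0.
  monomial 1·x^0·y^1 ↦ 1·X^0·Y^1·Z^1.
  monomial -1·x^0·y^0 ↦ -1·X^0·Y^0·Z^2.
Collecting: F(X, Y, Z) = 3*X**2 + X*Z + Y**2 + Y*Z - Z**2.


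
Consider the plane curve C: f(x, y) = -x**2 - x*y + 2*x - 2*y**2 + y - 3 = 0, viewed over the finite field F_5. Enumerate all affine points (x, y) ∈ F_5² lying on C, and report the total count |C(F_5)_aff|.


Affine F_5-points: {(1, 2), (1, 3), (3, 1), (3, 3), (4, 2), (4, 4)}; count = 6.

For each of the 25 pairs (x, y) ∈ F_5², evaluate f(x, y) mod 5. Record the zeros.
  x = 0: [0↦2, 1↦1, 2↦1, 3↦2, 4↦4]  zeros at y ∈ ∅
  x = 1: [0↦3, 1↦1, 2↦0, 3↦0, 4↦1]  zeros at y ∈ {2, 3}
  x = 2: [0↦2, 1↦4, 2↦2, 3↦1, 4↦1]  zeros at y ∈ ∅
  x = 3: [0↦4, 1↦0, 2↦2, 3↦0, 4↦4]  zeros at y ∈ {1, 3}
  x = 4: [0↦4, 1↦4, 2↦0, 3↦2, 4↦0]  zeros at y ∈ {2, 4}
Collecting zeros: affine points = {(1, 2), (1, 3), (3, 1), (3, 3), (4, 2), (4, 4)}.
Total count |C(F_5)_aff| = 6.


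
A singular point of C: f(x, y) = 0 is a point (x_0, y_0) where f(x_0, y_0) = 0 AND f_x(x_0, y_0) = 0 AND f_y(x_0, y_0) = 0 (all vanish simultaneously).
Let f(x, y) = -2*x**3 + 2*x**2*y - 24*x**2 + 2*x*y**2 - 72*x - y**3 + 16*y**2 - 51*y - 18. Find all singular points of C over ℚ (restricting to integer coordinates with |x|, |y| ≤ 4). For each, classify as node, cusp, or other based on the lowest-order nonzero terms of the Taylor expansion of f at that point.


Singular points: {(-3, 3)}; classification: cusp.

Compute partial derivatives:
  f_x = -6*x**2 + 4*x*y - 48*x + 2*y**2 - 72.
  f_y = 2*x**2 + 4*x*y - 3*y**2 + 32*y - 51.
Scan x_0 ∈ {−4, ..., 4}. For each x_0, f_y(x_0, y) is a polynomial in y; find its integer roots y ∈ {−4, ..., 4}, then test f_x and f at those candidates.
  x = -4: f_y(-4, y) = -3*y**2 + 16*y - 19; no integer root y with |y| ≤ 4.
  x = -3: f_y(-3, y) = -3*y**2 + 20*y - 33; vanishes at y ∈ {3}. (-3, 3): f_x = 0, f = 0 — SINGULAR.
  x = -2: f_y(-2, y) = -3*y**2 + 24*y - 43; no integer root y with |y| ≤ 4.
  x = -1: f_y(-1, y) = -3*y**2 + 28*y - 49; no integer root y with |y| ≤ 4.
  x = 0: f_y(0, y) = -3*y**2 + 32*y - 51; no integer root y with |y| ≤ 4.
  x = 1: f_y(1, y) = -3*y**2 + 36*y - 49; no integer root y with |y| ≤ 4.
  x = 2: f_y(2, y) = -3*y**2 + 40*y - 43; no integer root y with |y| ≤ 4.
  x = 3: f_y(3, y) = -3*y**2 + 44*y - 33; no integer root y with |y| ≤ 4.
  x = 4: f_y(4, y) = -3*y**2 + 48*y - 19; no integer root y with |y| ≤ 4.
Only singular point on the grid: (-3, 3).
Classify: substitute x = -3 + u, y = 3 + v and expand: f = -2*u**3 + 2*u**2*v + 2*u*v**2 - v**3 + v**2.
No constant or linear terms (consistent with a singular point). Quadratic part: v**2. Cubic part: -2*u**3 + 2*u**2*v + 2*u*v**2 - v**3.
The quadratic part v**2 is a perfect square, so there is a single (double) tangent line v = 0, i.e. y = 3. Restricting the cubic part to that line (v = 0) leaves -2*u**3 ≠ 0, so f is not divisible by v and the branch is v² ≈ 2*u**3 to lowest order — this is a cusp.
Classification: cusp.


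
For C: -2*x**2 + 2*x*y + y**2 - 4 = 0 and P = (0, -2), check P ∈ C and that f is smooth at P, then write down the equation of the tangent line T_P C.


Tangent line at P: -4*x - 4*y - 8 = 0.

Step 1: f(0, -2) = 0, so P lies on C.
Step 2: partial derivatives
  f_x(x, y) = -4*x + 2*y, f_y(x, y) = 2*x + 2*y.
  f_x(P) = -4, f_y(P) = -4 (gradient nonzero, so P is smooth).
Step 3: tangent line at P: -4·(x − 0) + -4·(y − -2) = 0.
Expanding: -4*x - 4*y - 8 = 0.


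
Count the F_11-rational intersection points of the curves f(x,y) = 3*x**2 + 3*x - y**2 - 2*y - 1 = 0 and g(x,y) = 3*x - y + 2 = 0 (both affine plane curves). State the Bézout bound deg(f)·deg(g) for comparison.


Common zeros: {(4, 3), (10, 10)}; count = 2; Bézout bound = 2.

deg(f) = 2, deg(g) = 1, so Bézout bound = 2.
Scan x ∈ F_11. For each x, list the y ∈ F_11 with f(x, y) ≡ 0 and those with g(x, y) ≡ 0 (mod 11); the common zeros in that column are the intersection.
  x = 0: f ≡ 0 at y ∈ {10}; g ≡ 0 at y ∈ {2}; common: ∅.
  x = 1: f ≡ 0 at y ∈ ∅; g ≡ 0 at y ∈ {5}; common: ∅.
  x = 2: f ≡ 0 at y ∈ ∅; g ≡ 0 at y ∈ {8}; common: ∅.
  x = 3: f ≡ 0 at y ∈ {4, 5}; g ≡ 0 at y ∈ {0}; common: ∅.
  x = 4: f ≡ 0 at y ∈ {3, 6}; g ≡ 0 at y ∈ {3}; common: {3}.
  x = 5: f ≡ 0 at y ∈ ∅; g ≡ 0 at y ∈ {6}; common: ∅.
  x = 6: f ≡ 0 at y ∈ {3, 6}; g ≡ 0 at y ∈ {9}; common: ∅.
  x = 7: f ≡ 0 at y ∈ {4, 5}; g ≡ 0 at y ∈ {1}; common: ∅.
  x = 8: f ≡ 0 at y ∈ ∅; g ≡ 0 at y ∈ {4}; common: ∅.
  x = 9: f ≡ 0 at y ∈ ∅; g ≡ 0 at y ∈ {7}; common: ∅.
  x = 10: f ≡ 0 at y ∈ {10}; g ≡ 0 at y ∈ {10}; common: {10}.
Collecting: common zeros = {(4, 3), (10, 10)}, so the count is 2.
Comparison with the Bézout bound: 2 ≤ 2 = deg(f)·deg(g), as expected for curves with no common component (the bound is attained).
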